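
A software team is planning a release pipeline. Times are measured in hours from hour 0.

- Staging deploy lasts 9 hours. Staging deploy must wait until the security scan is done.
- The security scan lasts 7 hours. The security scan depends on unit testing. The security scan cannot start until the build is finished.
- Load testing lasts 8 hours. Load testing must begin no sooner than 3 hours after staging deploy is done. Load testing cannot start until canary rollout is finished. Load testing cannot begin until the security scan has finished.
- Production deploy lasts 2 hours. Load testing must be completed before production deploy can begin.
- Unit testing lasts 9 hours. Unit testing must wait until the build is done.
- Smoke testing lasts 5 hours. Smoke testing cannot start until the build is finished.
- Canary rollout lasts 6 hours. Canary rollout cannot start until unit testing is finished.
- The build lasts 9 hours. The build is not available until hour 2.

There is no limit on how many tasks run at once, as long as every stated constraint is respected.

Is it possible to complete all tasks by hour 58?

Yes

The build cannot begin until its own release at hour 2. It runs from hour 2 to 2 + 9 = hour 11.
After the build (finishes hour 11), smoke testing can start at hour 11 and finishes at hour 16.
Unit testing cannot begin until the build (finishes hour 11). It runs from hour 11 to 11 + 9 = hour 20.
Canary rollout waits on unit testing (finishes hour 20), so it starts at hour 20 and finishes at 20 + 6 = hour 26.
The security scan has to wait for unit testing (finishes hour 20); the build (finishes hour 11). The latest of these is hour 20, so the security scan runs hour 20 to 20 + 7 = hour 27.
Staging deploy cannot begin until the security scan (finishes hour 27). It runs from hour 27 to 27 + 9 = hour 36.
Load testing needs all of staging deploy (finishes hour 36, plus 3-hour gap → hour 39); canary rollout (finishes hour 26); the security scan (finishes hour 27). That puts its earliest start at hour 39; it finishes at 39 + 8 = hour 47.
After load testing (finishes hour 47), production deploy can start at hour 47 and finishes at hour 49.
Every task is finished by hour 49, which is no later than the deadline of 58, so the schedule is feasible.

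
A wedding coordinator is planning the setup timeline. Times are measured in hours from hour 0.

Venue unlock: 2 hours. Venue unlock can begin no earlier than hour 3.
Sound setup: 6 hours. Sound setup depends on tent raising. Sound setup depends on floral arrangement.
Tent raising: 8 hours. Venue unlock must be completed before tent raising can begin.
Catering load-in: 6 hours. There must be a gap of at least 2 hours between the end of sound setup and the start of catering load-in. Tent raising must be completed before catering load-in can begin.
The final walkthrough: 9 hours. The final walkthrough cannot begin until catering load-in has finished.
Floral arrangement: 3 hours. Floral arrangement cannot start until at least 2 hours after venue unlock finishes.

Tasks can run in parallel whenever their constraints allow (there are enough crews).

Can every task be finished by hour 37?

Venue unlock waits on its own release at hour 3, so it starts at hour 3 and finishes at 3 + 2 = hour 5.
Floral arrangement cannot begin until venue unlock (finishes hour 5, plus 2-hour gap → hour 7). It runs from hour 7 to 7 + 3 = hour 10.
Tent raising cannot begin until venue unlock (finishes hour 5). It runs from hour 5 to 5 + 8 = hour 13.
Sound setup needs all of tent raising (finishes hour 13); floral arrangement (finishes hour 10). That puts its earliest start at hour 13; it finishes at 13 + 6 = hour 19.
For catering load-in: sound setup (finishes hour 19, plus 2-hour gap → hour 21); tent raising (finishes hour 13). Taking the maximum gives a start of hour 21, and it finishes at 21 + 6 = hour 27.
After catering load-in (finishes hour 27), the final walkthrough can start at hour 27 and finishes at hour 36.
Every task is finished by hour 36, which is no later than the deadline of 37, so the schedule is feasible.

Yes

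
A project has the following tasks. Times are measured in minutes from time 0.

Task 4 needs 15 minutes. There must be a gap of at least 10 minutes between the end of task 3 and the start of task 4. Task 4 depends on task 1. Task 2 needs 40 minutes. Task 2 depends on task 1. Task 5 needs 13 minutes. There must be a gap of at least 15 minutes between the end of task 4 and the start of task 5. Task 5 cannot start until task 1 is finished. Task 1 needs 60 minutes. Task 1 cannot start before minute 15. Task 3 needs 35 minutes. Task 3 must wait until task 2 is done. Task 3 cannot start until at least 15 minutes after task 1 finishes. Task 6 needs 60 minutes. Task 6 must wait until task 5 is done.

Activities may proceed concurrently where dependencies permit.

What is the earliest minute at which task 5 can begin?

Task 1 cannot begin until its own release at minute 15. It runs from minute 15 to 15 + 60 = minute 75.
After task 1 (finishes minute 75), task 2 can start at minute 75 and finishes at minute 115.
Task 3 cannot start until task 2 (finishes minute 115); task 1 (finishes minute 75, plus 15-minute gap → minute 90). The controlling bound is minute 115, so task 3 finishes at 115 + 35 = minute 150.
For task 4: task 3 (finishes minute 150, plus 10-minute gap → minute 160); task 1 (finishes minute 75). Taking the maximum gives a start of minute 160, and it finishes at 160 + 15 = minute 175.
Task 5 waits on task 4 (finishes minute 175, plus 15-minute gap → minute 190); task 1 (finishes minute 75). The latest of these is minute 190, which is the earliest task 5 can start.

190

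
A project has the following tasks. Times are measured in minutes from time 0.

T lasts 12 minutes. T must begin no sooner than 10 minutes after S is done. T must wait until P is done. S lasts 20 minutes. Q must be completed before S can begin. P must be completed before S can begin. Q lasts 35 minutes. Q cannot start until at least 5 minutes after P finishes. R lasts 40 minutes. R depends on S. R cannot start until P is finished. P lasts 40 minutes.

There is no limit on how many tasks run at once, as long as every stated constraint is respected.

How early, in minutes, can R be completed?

140

Nothing blocks P, so it runs from minute 0 to minute 40.
After P (finishes minute 40, plus 5-minute gap → minute 45), Q can start at minute 45 and finishes at minute 80.
S needs all of Q (finishes minute 80); P (finishes minute 40). That puts its earliest start at minute 80; it finishes at 80 + 20 = minute 100.
R has to wait for S (finishes minute 100); P (finishes minute 40). The latest of these is minute 100, so R runs minute 100 to 100 + 40 = minute 140.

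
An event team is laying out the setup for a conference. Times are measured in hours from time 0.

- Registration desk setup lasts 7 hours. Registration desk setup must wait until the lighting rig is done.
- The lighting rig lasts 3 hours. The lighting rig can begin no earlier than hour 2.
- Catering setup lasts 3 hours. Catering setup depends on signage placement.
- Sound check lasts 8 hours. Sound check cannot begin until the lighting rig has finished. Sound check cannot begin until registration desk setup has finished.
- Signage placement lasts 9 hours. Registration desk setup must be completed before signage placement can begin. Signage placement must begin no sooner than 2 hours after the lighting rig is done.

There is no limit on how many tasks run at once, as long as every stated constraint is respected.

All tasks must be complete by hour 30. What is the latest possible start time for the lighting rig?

8

To finish by hour 30, catering setup (duration 3) must start no later than hour 27.
Signage placement has to be done before catering setup (must start by hour 27). That means finishing by hour 27, i.e. starting by 27 − 9 = hour 18.
Sound check has no dependents, so it just needs to finish by hour 30. Starting by 30 − 8 = hour 22 achieves that.
Registration desk setup feeds signage placement (must start by hour 18); sound check (must start by hour 22). Taking the minimum, registration desk setup must finish by hour 18 and start by 18 − 7 = hour 11.
For the lighting rig: registration desk setup (must start by hour 11); signage placement (must start by hour 18, minus 2-hour gap → hour 16); sound check (must start by hour 22). The most restrictive is hour 11; with a 3-hour duration, the lighting rig must start by hour 8.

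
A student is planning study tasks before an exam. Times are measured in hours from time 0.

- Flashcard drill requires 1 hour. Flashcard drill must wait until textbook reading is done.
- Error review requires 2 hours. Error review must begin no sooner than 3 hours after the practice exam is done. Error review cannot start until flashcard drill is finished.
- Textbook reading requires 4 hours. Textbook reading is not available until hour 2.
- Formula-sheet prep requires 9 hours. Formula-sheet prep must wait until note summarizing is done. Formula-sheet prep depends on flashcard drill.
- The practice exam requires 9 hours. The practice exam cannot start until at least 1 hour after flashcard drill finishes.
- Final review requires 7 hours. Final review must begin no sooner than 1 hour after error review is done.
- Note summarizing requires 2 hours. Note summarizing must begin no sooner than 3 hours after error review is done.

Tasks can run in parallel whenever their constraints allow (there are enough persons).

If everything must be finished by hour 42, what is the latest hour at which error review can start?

26

Formula-sheet prep has no dependents, so it just needs to finish by hour 42. Starting by 42 − 9 = hour 33 achieves that.
Since formula-sheet prep (must start by hour 33) depends on it, note summarizing must finish by hour 33. Backing off its 2-hour duration gives a latest start of hour 31.
Final review has no dependents, so it just needs to finish by hour 42. Starting by 42 − 7 = hour 35 achieves that.
Error review must finish in time for note summarizing (must start by hour 31, minus 3-hour gap → hour 28); final review (must start by hour 35, minus 1-hour gap → hour 34). The tightest is hour 28, so error review must start by 28 − 2 = hour 26.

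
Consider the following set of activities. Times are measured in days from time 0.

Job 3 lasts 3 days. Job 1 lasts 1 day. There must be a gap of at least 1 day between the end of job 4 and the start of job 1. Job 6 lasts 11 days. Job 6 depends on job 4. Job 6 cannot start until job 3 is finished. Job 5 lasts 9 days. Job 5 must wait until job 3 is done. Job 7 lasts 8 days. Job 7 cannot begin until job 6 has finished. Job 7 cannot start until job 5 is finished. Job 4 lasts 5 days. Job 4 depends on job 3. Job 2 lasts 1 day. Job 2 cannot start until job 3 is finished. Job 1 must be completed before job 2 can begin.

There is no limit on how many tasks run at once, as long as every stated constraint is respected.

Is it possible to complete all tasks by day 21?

Nothing blocks job 3, so it runs from day 0 to day 3.
After job 3 (finishes day 3), job 5 can start at day 3 and finishes at day 12.
After job 3 (finishes day 3), job 4 can start at day 3 and finishes at day 8.
Job 6 needs all of job 4 (finishes day 8); job 3 (finishes day 3). That puts its earliest start at day 8; it finishes at 8 + 11 = day 19.
For job 7: job 6 (finishes day 19); job 5 (finishes day 12). Taking the maximum gives a start of day 19, and it finishes at 19 + 8 = day 27.
After job 4 (finishes day 8, plus 1-day gap → day 9), job 1 can start at day 9 and finishes at day 10.
Job 2 has to wait for job 3 (finishes day 3); job 1 (finishes day 10). The latest of these is day 10, so job 2 runs day 10 to 10 + 1 = day 11.
The earliest everything can be done is day 27, which is after the deadline of 21, so it is not possible.

No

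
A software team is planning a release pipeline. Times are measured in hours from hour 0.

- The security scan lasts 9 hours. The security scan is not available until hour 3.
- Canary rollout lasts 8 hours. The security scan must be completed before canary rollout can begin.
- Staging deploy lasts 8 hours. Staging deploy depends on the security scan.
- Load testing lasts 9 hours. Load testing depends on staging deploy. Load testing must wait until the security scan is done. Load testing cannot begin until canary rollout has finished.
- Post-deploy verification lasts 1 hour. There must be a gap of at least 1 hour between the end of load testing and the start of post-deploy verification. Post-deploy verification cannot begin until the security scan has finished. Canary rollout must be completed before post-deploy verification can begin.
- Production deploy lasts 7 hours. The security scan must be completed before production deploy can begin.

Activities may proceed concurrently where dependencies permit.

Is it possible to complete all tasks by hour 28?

After its own release at hour 3, the security scan can start at hour 3 and finishes at hour 12.
Production deploy cannot begin until the security scan (finishes hour 12). It runs from hour 12 to 12 + 7 = hour 19.
Canary rollout cannot begin until the security scan (finishes hour 12). It runs from hour 12 to 12 + 8 = hour 20.
Staging deploy waits on the security scan (finishes hour 12), so it starts at hour 12 and finishes at 12 + 8 = hour 20.
Load testing needs all of staging deploy (finishes hour 20); the security scan (finishes hour 12); canary rollout (finishes hour 20). That puts its earliest start at hour 20; it finishes at 20 + 9 = hour 29.
Post-deploy verification cannot start until load testing (finishes hour 29, plus 1-hour gap → hour 30); the security scan (finishes hour 12); canary rollout (finishes hour 20). The controlling bound is hour 30, so post-deploy verification finishes at 30 + 1 = hour 31.
The earliest everything can be done is hour 31, which is after the deadline of 28, so it is not possible.

No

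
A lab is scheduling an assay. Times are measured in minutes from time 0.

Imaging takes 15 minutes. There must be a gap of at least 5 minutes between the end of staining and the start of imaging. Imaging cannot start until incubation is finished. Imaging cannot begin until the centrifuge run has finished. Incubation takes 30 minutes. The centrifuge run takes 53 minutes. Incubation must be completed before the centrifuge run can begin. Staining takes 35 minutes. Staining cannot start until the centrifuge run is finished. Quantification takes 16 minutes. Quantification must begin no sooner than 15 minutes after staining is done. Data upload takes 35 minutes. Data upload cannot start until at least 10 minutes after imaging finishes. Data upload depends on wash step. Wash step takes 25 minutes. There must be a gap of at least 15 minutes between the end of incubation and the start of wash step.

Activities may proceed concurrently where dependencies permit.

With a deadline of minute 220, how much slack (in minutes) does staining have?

Incubation can start immediately at minute 0; it finishes at minute 30.
After incubation (finishes minute 30), the centrifuge run can start at minute 30 and finishes at minute 83.
Staining waits on the centrifuge run (finishes minute 83), so it starts at minute 83 and finishes at 83 + 35 = minute 118.

Working backward from the deadline:
Data upload must finish by minute 220; it takes 35 minutes, so it must start by 220 − 35 = minute 185.
Imaging has to be done before data upload (must start by minute 185, minus 10-minute gap → minute 175). That means finishing by minute 175, i.e. starting by 175 − 15 = minute 160.
To finish by minute 220, quantification (duration 16) must start no later than minute 204.
For staining: imaging (must start by minute 160, minus 5-minute gap → minute 155); quantification (must start by minute 204, minus 15-minute gap → minute 189). The most restrictive is minute 155; with a 35-minute duration, staining must start by minute 120.
So staining can start as early as minute 83 and as late as minute 120, giving 120 − 83 = 37 minutes of slack.

37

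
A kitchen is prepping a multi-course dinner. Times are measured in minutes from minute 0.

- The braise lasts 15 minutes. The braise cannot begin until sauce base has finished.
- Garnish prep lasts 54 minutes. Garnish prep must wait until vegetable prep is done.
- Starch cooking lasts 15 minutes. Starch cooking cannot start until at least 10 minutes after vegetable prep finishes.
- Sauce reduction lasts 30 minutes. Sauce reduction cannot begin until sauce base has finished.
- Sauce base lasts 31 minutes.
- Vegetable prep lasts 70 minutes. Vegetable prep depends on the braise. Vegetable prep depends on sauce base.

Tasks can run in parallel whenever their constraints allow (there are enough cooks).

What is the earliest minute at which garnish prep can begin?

Sauce base can start immediately at minute 0; it finishes at minute 31.
The braise waits on sauce base (finishes minute 31), so it starts at minute 31 and finishes at 31 + 15 = minute 46.
Vegetable prep cannot start until the braise (finishes minute 46); sauce base (finishes minute 31). The controlling bound is minute 46, so vegetable prep finishes at 46 + 70 = minute 116.
Garnish prep waits on vegetable prep (finishes minute 116), so the earliest it can start is minute 116.

116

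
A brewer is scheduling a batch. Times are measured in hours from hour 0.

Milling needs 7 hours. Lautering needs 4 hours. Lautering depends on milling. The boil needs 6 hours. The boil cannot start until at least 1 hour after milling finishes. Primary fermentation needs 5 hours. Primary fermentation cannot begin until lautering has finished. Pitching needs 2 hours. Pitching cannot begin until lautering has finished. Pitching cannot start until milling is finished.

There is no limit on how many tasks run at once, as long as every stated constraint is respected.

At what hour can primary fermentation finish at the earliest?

16

Milling can start immediately at hour 0; it finishes at hour 7.
After milling (finishes hour 7), lautering can start at hour 7 and finishes at hour 11.
After lautering (finishes hour 11), primary fermentation can start at hour 11 and finishes at hour 16.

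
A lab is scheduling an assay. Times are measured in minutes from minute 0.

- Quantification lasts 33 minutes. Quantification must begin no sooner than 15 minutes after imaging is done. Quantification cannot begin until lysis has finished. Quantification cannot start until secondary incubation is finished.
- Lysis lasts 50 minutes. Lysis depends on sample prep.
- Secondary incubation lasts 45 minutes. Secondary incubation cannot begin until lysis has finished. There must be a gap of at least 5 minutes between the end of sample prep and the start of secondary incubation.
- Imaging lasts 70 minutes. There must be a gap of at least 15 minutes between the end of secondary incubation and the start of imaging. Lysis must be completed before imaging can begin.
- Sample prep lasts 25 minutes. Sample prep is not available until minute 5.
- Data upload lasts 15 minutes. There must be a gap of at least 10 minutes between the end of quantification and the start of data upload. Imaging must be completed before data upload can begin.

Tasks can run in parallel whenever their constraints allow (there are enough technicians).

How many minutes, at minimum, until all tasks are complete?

Sample prep cannot begin until its own release at minute 5. It runs from minute 5 to 5 + 25 = minute 30.
Lysis waits on sample prep (finishes minute 30), so it starts at minute 30 and finishes at 30 + 50 = minute 80.
For secondary incubation: lysis (finishes minute 80); sample prep (finishes minute 30, plus 5-minute gap → minute 35). Taking the maximum gives a start of minute 80, and it finishes at 80 + 45 = minute 125.
For imaging: secondary incubation (finishes minute 125, plus 15-minute gap → minute 140); lysis (finishes minute 80). Taking the maximum gives a start of minute 140, and it finishes at 140 + 70 = minute 210.
Quantification needs all of imaging (finishes minute 210, plus 15-minute gap → minute 225); lysis (finishes minute 80); secondary incubation (finishes minute 125). That puts its earliest start at minute 225; it finishes at 225 + 33 = minute 258.
For data upload: quantification (finishes minute 258, plus 10-minute gap → minute 268); imaging (finishes minute 210). Taking the maximum gives a start of minute 268, and it finishes at 268 + 15 = minute 283.
All tasks are finished once the last one completes. Finish times: Sample prep at 30, Lysis at 80, Secondary incubation at 125, Imaging at 210, Quantification at 258, Data upload at 283. The latest is minute 283.

283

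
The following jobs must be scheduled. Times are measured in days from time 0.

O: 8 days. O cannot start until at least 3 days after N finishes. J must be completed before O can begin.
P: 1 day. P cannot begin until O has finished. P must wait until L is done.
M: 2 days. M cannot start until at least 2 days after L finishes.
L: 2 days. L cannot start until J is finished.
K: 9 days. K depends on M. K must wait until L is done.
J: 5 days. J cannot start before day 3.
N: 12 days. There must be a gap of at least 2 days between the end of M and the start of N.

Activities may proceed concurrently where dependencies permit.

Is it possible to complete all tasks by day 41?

After its own release at day 3, J can start at day 3 and finishes at day 8.
After J (finishes day 8), L can start at day 8 and finishes at day 10.
M waits on L (finishes day 10, plus 2-day gap → day 12), so it starts at day 12 and finishes at 12 + 2 = day 14.
N cannot begin until M (finishes day 14, plus 2-day gap → day 16). It runs from day 16 to 16 + 12 = day 28.
O cannot start until N (finishes day 28, plus 3-day gap → day 31); J (finishes day 8). The controlling bound is day 31, so O finishes at 31 + 8 = day 39.
P needs all of O (finishes day 39); L (finishes day 10). That puts its earliest start at day 39; it finishes at 39 + 1 = day 40.
For K: M (finishes day 14); L (finishes day 10). Taking the maximum gives a start of day 14, and it finishes at 14 + 9 = day 23.
Every task is finished by day 40, which is no later than the deadline of 41, so the schedule is feasible.

Yes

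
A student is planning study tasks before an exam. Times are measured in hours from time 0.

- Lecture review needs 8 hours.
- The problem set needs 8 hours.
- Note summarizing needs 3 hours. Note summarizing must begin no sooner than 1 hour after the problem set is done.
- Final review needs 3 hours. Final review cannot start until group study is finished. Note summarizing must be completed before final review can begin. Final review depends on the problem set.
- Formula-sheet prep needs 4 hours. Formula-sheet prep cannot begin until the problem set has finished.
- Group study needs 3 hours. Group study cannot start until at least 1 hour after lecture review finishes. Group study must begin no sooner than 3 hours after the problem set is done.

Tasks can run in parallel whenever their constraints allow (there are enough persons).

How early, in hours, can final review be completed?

17

Nothing blocks the problem set, so it runs from hour 0 to hour 8.
After the problem set (finishes hour 8, plus 1-hour gap → hour 9), note summarizing can start at hour 9 and finishes at hour 12.
Lecture review can start immediately at hour 0; it finishes at hour 8.
Group study cannot start until lecture review (finishes hour 8, plus 1-hour gap → hour 9); the problem set (finishes hour 8, plus 3-hour gap → hour 11). The controlling bound is hour 11, so group study finishes at 11 + 3 = hour 14.
Final review has to wait for group study (finishes hour 14); note summarizing (finishes hour 12); the problem set (finishes hour 8). The latest of these is hour 14, so final review runs hour 14 to 14 + 3 = hour 17.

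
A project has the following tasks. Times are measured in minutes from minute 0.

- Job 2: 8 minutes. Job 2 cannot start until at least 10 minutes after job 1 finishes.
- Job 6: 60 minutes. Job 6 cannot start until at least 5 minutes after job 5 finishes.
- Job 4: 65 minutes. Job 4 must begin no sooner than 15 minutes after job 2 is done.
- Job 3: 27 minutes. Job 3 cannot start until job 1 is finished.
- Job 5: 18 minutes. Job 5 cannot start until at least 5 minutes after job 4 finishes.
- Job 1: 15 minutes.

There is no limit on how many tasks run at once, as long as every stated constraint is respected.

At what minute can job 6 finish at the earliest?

Nothing blocks job 1, so it runs from minute 0 to minute 15.
Job 2 cannot begin until job 1 (finishes minute 15, plus 10-minute gap → minute 25). It runs from minute 25 to 25 + 8 = minute 33.
After job 2 (finishes minute 33, plus 15-minute gap → minute 48), job 4 can start at minute 48 and finishes at minute 113.
Job 5 waits on job 4 (finishes minute 113, plus 5-minute gap → minute 118), so it starts at minute 118 and finishes at 118 + 18 = minute 136.
Job 6 cannot begin until job 5 (finishes minute 136, plus 5-minute gap → minute 141). It runs from minute 141 to 141 + 60 = minute 201.

201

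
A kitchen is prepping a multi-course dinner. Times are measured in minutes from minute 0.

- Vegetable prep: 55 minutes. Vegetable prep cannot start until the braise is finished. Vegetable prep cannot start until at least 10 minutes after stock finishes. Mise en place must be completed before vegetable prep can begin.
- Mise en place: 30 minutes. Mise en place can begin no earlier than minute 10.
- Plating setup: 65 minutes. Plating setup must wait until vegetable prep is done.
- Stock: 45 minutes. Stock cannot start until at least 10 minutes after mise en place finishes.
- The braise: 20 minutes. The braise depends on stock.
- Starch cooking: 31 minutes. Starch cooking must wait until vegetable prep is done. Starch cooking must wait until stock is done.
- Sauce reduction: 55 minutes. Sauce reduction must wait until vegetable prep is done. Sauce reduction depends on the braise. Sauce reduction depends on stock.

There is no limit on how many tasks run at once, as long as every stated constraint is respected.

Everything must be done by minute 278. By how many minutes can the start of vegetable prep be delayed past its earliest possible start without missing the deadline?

43

Mise en place waits on its own release at minute 10, so it starts at minute 10 and finishes at 10 + 30 = minute 40.
Stock waits on mise en place (finishes minute 40, plus 10-minute gap → minute 50), so it starts at minute 50 and finishes at 50 + 45 = minute 95.
The braise waits on stock (finishes minute 95), so it starts at minute 95 and finishes at 95 + 20 = minute 115.
Vegetable prep needs all of the braise (finishes minute 115); stock (finishes minute 95, plus 10-minute gap → minute 105); mise en place (finishes minute 40). That puts its earliest start at minute 115; it finishes at 115 + 55 = minute 170.

Working backward from the deadline:
To finish by minute 278, sauce reduction (duration 55) must start no later than minute 223.
To finish by minute 278, starch cooking (duration 31) must start no later than minute 247.
Plating setup has no dependents, so it just needs to finish by minute 278. Starting by 278 − 65 = minute 213 achieves that.
Vegetable prep feeds sauce reduction (must start by minute 223); starch cooking (must start by minute 247); plating setup (must start by minute 213). Taking the minimum, vegetable prep must finish by minute 213 and start by 213 − 55 = minute 158.
So vegetable prep can start as early as minute 115 and as late as minute 158, giving 158 − 115 = 43 minutes of slack.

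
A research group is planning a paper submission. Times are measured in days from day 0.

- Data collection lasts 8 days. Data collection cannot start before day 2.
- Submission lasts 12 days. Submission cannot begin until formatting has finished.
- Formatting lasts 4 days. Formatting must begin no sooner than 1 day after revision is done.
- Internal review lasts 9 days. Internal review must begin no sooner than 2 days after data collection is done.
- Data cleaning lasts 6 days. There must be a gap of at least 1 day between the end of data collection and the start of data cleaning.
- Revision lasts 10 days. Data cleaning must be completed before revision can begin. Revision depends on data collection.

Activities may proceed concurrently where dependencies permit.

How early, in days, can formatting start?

28

After its own release at day 2, data collection can start at day 2 and finishes at day 10.
Data cleaning waits on data collection (finishes day 10, plus 1-day gap → day 11), so it starts at day 11 and finishes at 11 + 6 = day 17.
Revision has to wait for data cleaning (finishes day 17); data collection (finishes day 10). The latest of these is day 17, so revision runs day 17 to 17 + 10 = day 27.
Formatting waits on revision (finishes day 27, plus 1-day gap → day 28), so the earliest it can start is day 28.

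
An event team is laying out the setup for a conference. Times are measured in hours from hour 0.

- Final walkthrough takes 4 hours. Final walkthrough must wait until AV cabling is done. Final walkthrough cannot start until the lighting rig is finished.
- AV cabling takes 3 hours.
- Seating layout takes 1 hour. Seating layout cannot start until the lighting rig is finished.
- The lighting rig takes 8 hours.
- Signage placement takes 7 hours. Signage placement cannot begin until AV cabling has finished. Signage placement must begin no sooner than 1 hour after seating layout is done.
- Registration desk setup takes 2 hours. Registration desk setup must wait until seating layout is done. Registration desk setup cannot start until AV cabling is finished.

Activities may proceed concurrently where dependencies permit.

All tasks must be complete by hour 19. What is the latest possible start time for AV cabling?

9

Nothing follows registration desk setup; the deadline of hour 19 is its only limit. It must start by 19 − 2 = hour 17.
Nothing follows signage placement; the deadline of hour 19 is its only limit. It must start by 19 − 7 = hour 12.
Nothing follows final walkthrough; the deadline of hour 19 is its only limit. It must start by 19 − 4 = hour 15.
AV cabling feeds registration desk setup (must start by hour 17); signage placement (must start by hour 12); final walkthrough (must start by hour 15). Taking the minimum, AV cabling must finish by hour 12 and start by 12 − 3 = hour 9.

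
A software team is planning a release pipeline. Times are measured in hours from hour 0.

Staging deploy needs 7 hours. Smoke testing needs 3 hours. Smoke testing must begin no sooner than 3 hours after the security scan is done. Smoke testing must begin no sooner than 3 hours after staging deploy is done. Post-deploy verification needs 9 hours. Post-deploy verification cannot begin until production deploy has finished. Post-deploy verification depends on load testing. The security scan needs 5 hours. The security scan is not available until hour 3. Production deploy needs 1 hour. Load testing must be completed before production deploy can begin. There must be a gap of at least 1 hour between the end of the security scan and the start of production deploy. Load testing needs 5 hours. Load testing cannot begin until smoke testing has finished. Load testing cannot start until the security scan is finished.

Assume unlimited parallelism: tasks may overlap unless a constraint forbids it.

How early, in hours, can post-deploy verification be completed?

29

Nothing blocks staging deploy, so it runs from hour 0 to hour 7.
The security scan waits on its own release at hour 3, so it starts at hour 3 and finishes at 3 + 5 = hour 8.
For smoke testing: the security scan (finishes hour 8, plus 3-hour gap → hour 11); staging deploy (finishes hour 7, plus 3-hour gap → hour 10). Taking the maximum gives a start of hour 11, and it finishes at 11 + 3 = hour 14.
Load testing cannot start until smoke testing (finishes hour 14); the security scan (finishes hour 8). The controlling bound is hour 14, so load testing finishes at 14 + 5 = hour 19.
For production deploy: load testing (finishes hour 19); the security scan (finishes hour 8, plus 1-hour gap → hour 9). Taking the maximum gives a start of hour 19, and it finishes at 19 + 1 = hour 20.
Post-deploy verification needs all of production deploy (finishes hour 20); load testing (finishes hour 19). That puts its earliest start at hour 20; it finishes at 20 + 9 = hour 29.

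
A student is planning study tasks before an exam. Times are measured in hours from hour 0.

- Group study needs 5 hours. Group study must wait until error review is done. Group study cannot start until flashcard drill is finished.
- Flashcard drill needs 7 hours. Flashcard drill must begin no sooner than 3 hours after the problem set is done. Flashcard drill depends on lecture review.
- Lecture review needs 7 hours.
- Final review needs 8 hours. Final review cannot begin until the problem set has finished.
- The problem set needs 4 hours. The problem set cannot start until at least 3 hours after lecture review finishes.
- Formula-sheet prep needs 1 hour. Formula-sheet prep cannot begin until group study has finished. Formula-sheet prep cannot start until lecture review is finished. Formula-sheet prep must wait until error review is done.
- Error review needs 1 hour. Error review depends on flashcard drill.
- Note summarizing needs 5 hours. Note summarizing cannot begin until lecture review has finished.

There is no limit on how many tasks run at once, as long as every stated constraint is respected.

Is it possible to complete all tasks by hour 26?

Nothing blocks lecture review, so it runs from hour 0 to hour 7.
Note summarizing cannot begin until lecture review (finishes hour 7). It runs from hour 7 to 7 + 5 = hour 12.
After lecture review (finishes hour 7, plus 3-hour gap → hour 10), the problem set can start at hour 10 and finishes at hour 14.
After the problem set (finishes hour 14), final review can start at hour 14 and finishes at hour 22.
Flashcard drill has to wait for the problem set (finishes hour 14, plus 3-hour gap → hour 17); lecture review (finishes hour 7). The latest of these is hour 17, so flashcard drill runs hour 17 to 17 + 7 = hour 24.
Error review cannot begin until flashcard drill (finishes hour 24). It runs from hour 24 to 24 + 1 = hour 25.
For group study: error review (finishes hour 25); flashcard drill (finishes hour 24). Taking the maximum gives a start of hour 25, and it finishes at 25 + 5 = hour 30.
Formula-sheet prep has to wait for group study (finishes hour 30); lecture review (finishes hour 7); error review (finishes hour 25). The latest of these is hour 30, so formula-sheet prep runs hour 30 to 30 + 1 = hour 31.
The earliest everything can be done is hour 31, which is after the deadline of 26, so it is not possible.

No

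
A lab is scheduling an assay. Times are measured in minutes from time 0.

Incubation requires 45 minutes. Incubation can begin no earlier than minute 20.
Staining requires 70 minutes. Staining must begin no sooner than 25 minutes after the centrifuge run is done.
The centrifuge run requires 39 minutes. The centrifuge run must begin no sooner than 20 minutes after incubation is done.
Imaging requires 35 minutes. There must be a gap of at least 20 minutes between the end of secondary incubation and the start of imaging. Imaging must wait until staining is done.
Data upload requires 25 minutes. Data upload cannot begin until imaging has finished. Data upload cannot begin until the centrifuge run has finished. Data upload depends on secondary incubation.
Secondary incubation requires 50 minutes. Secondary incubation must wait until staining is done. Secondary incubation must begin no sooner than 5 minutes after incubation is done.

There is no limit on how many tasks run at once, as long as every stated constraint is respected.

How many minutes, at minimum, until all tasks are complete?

Incubation cannot begin until its own release at minute 20. It runs from minute 20 to 20 + 45 = minute 65.
After incubation (finishes minute 65, plus 20-minute gap → minute 85), the centrifuge run can start at minute 85 and finishes at minute 124.
Staining waits on the centrifuge run (finishes minute 124, plus 25-minute gap → minute 149), so it starts at minute 149 and finishes at 149 + 70 = minute 219.
For secondary incubation: staining (finishes minute 219); incubation (finishes minute 65, plus 5-minute gap → minute 70). Taking the maximum gives a start of minute 219, and it finishes at 219 + 50 = minute 269.
For imaging: secondary incubation (finishes minute 269, plus 20-minute gap → minute 289); staining (finishes minute 219). Taking the maximum gives a start of minute 289, and it finishes at 289 + 35 = minute 324.
Data upload has to wait for imaging (finishes minute 324); the centrifuge run (finishes minute 124); secondary incubation (finishes minute 269). The latest of these is minute 324, so data upload runs minute 324 to 324 + 25 = minute 349.
All tasks are finished once the last one completes. Finish times: Incubation at 65, The centrifuge run at 124, Staining at 219, Secondary incubation at 269, Imaging at 324, Data upload at 349. The latest is minute 349.

349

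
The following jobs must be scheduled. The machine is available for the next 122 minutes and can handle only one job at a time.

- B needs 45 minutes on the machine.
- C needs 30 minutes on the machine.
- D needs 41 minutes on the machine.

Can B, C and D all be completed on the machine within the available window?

Running back to back, the jobs need 45 + 30 + 41 = 116 minutes on the machine.
Since 116 ≤ 122, they fit within the window.

Yes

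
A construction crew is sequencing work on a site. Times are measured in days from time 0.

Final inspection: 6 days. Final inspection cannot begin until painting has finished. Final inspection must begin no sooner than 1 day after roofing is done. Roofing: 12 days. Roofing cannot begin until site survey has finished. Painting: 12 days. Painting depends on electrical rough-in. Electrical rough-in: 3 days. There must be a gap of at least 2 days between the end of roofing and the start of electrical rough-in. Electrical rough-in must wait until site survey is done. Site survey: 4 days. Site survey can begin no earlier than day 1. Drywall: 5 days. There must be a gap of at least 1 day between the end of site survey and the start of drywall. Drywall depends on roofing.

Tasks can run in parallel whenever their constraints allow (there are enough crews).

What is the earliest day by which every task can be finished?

Site survey waits on its own release at day 1, so it starts at day 1 and finishes at 1 + 4 = day 5.
After site survey (finishes day 5), roofing can start at day 5 and finishes at day 17.
Drywall needs all of site survey (finishes day 5, plus 1-day gap → day 6); roofing (finishes day 17). That puts its earliest start at day 17; it finishes at 17 + 5 = day 22.
For electrical rough-in: roofing (finishes day 17, plus 2-day gap → day 19); site survey (finishes day 5). Taking the maximum gives a start of day 19, and it finishes at 19 + 3 = day 22.
Painting cannot begin until electrical rough-in (finishes day 22). It runs from day 22 to 22 + 12 = day 34.
For final inspection: painting (finishes day 34); roofing (finishes day 17, plus 1-day gap → day 18). Taking the maximum gives a start of day 34, and it finishes at 34 + 6 = day 40.
All tasks are finished once the last one completes. Finish times: Site survey at 5, Roofing at 17, Electrical rough-in at 22, Drywall at 22, Painting at 34, Final inspection at 40. The latest is day 40.

40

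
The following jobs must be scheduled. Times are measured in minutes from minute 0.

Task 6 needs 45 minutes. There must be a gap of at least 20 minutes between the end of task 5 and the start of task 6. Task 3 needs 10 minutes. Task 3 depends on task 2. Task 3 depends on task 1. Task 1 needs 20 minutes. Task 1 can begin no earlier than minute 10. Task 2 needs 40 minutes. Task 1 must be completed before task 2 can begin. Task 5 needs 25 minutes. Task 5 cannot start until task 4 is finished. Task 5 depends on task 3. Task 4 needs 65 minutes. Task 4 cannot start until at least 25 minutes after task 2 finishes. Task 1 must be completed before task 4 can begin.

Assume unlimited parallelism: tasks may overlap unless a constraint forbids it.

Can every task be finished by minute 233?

Task 1 cannot begin until its own release at minute 10. It runs from minute 10 to 10 + 20 = minute 30.
Task 2 cannot begin until task 1 (finishes minute 30). It runs from minute 30 to 30 + 40 = minute 70.
Task 4 cannot start until task 2 (finishes minute 70, plus 25-minute gap → minute 95); task 1 (finishes minute 30). The controlling bound is minute 95, so task 4 finishes at 95 + 65 = minute 160.
Task 3 has to wait for task 2 (finishes minute 70); task 1 (finishes minute 30). The latest of these is minute 70, so task 3 runs minute 70 to 70 + 10 = minute 80.
Task 5 needs all of task 4 (finishes minute 160); task 3 (finishes minute 80). That puts its earliest start at minute 160; it finishes at 160 + 25 = minute 185.
Task 6 cannot begin until task 5 (finishes minute 185, plus 20-minute gap → minute 205). It runs from minute 205 to 205 + 45 = minute 250.
The earliest everything can be done is minute 250, which is after the deadline of 233, so it is not possible.

No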